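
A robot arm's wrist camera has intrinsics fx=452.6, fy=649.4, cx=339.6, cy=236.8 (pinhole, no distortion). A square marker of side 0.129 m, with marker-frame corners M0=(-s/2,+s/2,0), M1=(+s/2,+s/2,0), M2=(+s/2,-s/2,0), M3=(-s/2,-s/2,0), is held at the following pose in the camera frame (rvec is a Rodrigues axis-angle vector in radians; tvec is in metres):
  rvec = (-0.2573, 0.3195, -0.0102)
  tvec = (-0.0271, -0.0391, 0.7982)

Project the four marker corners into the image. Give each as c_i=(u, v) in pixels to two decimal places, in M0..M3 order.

Intrinsics K: fx=452.6, fy=649.4, cx=339.6, cy=236.8
Marker side s = 0.129 m; corners in marker frame (Z=0):
  M0 = (-0.0645, +0.0645, 0)
  M1 = (+0.0645, +0.0645, 0)
  M2 = (+0.0645, -0.0645, 0)
  M3 = (-0.0645, -0.0645, 0)
rvec = (-0.2573, 0.3195, -0.0102), |rvec| = θ = 0.41035 rad = 23.511°
Rodrigues: sinθ=0.39893, 1−cosθ=0.08302; R = I + sinθ·[k]× + (1−cosθ)·[k]×²:
    [+0.94962 -0.03061 +0.31190]
    [-0.05045 +0.96731 +0.24853]
    [-0.30931 -0.25175 +0.91703]
t = (-0.0271, -0.0391, 0.7982) m
M0: Pc = R·M0+t = (-0.09033, +0.02655, +0.80191); u = 452.6·(-0.09033)/0.80191 + 339.6 = 288.6205, v = 649.4·(+0.02655)/0.80191 + 236.8 = 258.2967
M1: Pc = R·M1+t = (+0.03218, +0.02004, +0.76201); u = 452.6·(+0.03218)/0.76201 + 339.6 = 358.7110, v = 649.4·(+0.02004)/0.76201 + 236.8 = 253.8764
M2: Pc = R·M2+t = (+0.03613, -0.10475, +0.79449); u = 452.6·(+0.03613)/0.79449 + 339.6 = 360.1796, v = 649.4·(-0.10475)/0.79449 + 236.8 = 151.1830
M3: Pc = R·M3+t = (-0.08638, -0.09824, +0.83439); u = 452.6·(-0.08638)/0.83439 + 339.6 = 292.7468, v = 649.4·(-0.09824)/0.83439 + 236.8 = 160.3422

c0=(288.62, 258.30) c1=(358.71, 253.88) c2=(360.18, 151.18) c3=(292.75, 160.34)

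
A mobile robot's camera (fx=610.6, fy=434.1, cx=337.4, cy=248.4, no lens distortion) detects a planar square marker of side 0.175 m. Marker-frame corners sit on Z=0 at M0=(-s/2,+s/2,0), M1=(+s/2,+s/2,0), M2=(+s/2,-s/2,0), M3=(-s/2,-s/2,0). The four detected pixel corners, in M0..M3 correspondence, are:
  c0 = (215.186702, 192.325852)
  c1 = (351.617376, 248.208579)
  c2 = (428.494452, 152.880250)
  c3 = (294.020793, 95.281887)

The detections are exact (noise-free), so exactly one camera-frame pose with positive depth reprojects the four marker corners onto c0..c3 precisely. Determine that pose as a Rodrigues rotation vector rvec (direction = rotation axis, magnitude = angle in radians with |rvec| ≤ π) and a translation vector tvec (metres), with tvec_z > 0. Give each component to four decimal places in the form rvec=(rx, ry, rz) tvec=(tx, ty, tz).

Intrinsics K: fx=610.6, fy=434.1, cx=337.4, cy=248.4
Marker side s = 0.175 m; corners in marker frame (Z=0):
  M0 = (-0.0875, +0.0875, 0)
  M1 = (+0.0875, +0.0875, 0)
  M2 = (+0.0875, -0.0875, 0)
  M3 = (-0.0875, -0.0875, 0)
Detected image corners:
  c0 = (215.186702, 192.325852) px
  c1 = (351.617376, 248.208579) px
  c2 = (428.494452, 152.880250) px
  c3 = (294.020793, 95.281887) px
Planar DLT: solve 8×8 A·h = b for H (H[2,2]=1):
  H  [+810.26117 -450.60538 +323.05741]
  H  [+343.60652 +546.50408 +172.37803]
  H  [+0.11249 -0.01791 +1.00000]
B = K⁻¹H; ‖b₁‖=1.463297, ‖b₂‖=1.463297; λ = 2/(‖b₁‖+‖b₂‖) = 0.683388, sign → tz>0 ⇒ λ=+0.683388
r₁ = λ·B[:,0] = (+0.86437,+0.49694,+0.07687); r₂ = λ·B[:,1] = (-0.49756,+0.86734,-0.01224)
r₃ = r₁×r₂ = (-0.07275,-0.02767,+0.99697); SVD([r₁ r₂ r₃]) → R = UVᵀ:
  R  [+0.86437 -0.49756 -0.07275]
  R  [+0.49694 +0.86734 -0.02767]
  R  [+0.07687 -0.01224 +0.99697]
t = (-0.01605, -0.11968, +0.68339) m
tr R = 2.728683; θ = arccos((tr R − 1)/2) = 0.526957 rad = 30.192°
axis k = ((R−Rᵀ)₃₂, (R−Rᵀ)₁₃, (R−Rᵀ)₂₁) / (2 sinθ) = (+0.015346, -0.148762, +0.988754)
rvec = θ·k = (+0.008087, -0.078391, +0.521031)

rvec=(0.0081, -0.0784, 0.5210) tvec=(-0.0161, -0.1197, 0.6834)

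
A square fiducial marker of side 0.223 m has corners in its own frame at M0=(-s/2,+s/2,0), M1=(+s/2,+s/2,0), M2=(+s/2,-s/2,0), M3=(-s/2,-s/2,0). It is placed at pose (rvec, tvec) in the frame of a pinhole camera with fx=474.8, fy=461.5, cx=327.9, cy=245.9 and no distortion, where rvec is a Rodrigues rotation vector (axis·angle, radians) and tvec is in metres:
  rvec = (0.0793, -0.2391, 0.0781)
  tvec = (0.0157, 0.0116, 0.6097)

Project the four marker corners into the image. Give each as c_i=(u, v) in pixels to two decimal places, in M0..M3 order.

c0=(245.95, 335.63) c1=(411.96, 339.02) c2=(428.61, 178.62) c3=(259.70, 160.25)

Intrinsics K: fx=474.8, fy=461.5, cx=327.9, cy=245.9
Marker side s = 0.223 m; corners in marker frame (Z=0):
  M0 = (-0.1115, +0.1115, 0)
  M1 = (+0.1115, +0.1115, 0)
  M2 = (+0.1115, -0.1115, 0)
  M3 = (-0.1115, -0.1115, 0)
rvec = (0.0793, -0.2391, 0.0781), |rvec| = θ = 0.26374 rad = 15.111°
Rodrigues: sinθ=0.26069, 1−cosθ=0.03458; R = I + sinθ·[k]× + (1−cosθ)·[k]×²:
    [+0.96855 -0.08662 -0.23326]
    [+0.06777 +0.99384 -0.08767]
    [+0.23942 +0.06910 +0.96845]
t = (0.0157, 0.0116, 0.6097) m
M0: Pc = R·M0+t = (-0.10195, +0.11486, +0.59071); u = 474.8·(-0.10195)/0.59071 + 327.9 = 245.9534, v = 461.5·(+0.11486)/0.59071 + 245.9 = 335.6334
M1: Pc = R·M1+t = (+0.11403, +0.12997, +0.64410); u = 474.8·(+0.11403)/0.64410 + 327.9 = 411.9610, v = 461.5·(+0.12997)/0.64410 + 245.9 = 339.0240
M2: Pc = R·M2+t = (+0.13335, -0.09166, +0.62869); u = 474.8·(+0.13335)/0.62869 + 327.9 = 428.6100, v = 461.5·(-0.09166)/0.62869 + 245.9 = 178.6179
M3: Pc = R·M3+t = (-0.08263, -0.10677, +0.57530); u = 474.8·(-0.08263)/0.57530 + 327.9 = 259.7009, v = 461.5·(-0.10677)/0.57530 + 245.9 = 160.2502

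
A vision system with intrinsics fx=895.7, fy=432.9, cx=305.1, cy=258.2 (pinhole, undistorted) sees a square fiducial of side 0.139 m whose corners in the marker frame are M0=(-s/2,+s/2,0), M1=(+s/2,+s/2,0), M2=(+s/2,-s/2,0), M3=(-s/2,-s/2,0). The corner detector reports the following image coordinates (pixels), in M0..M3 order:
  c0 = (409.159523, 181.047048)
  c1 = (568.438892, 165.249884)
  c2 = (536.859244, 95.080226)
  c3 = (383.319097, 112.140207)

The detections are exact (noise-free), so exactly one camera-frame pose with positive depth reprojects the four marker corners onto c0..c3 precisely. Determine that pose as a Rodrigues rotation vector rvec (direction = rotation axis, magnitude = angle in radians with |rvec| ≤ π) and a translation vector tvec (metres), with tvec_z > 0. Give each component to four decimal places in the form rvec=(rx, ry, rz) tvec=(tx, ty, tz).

Intrinsics K: fx=895.7, fy=432.9, cx=305.1, cy=258.2
Marker side s = 0.139 m; corners in marker frame (Z=0):
  M0 = (-0.0695, +0.0695, 0)
  M1 = (+0.0695, +0.0695, 0)
  M2 = (+0.0695, -0.0695, 0)
  M3 = (-0.0695, -0.0695, 0)
Detected image corners:
  c0 = (409.159523, 181.047048) px
  c1 = (568.438892, 165.249884) px
  c2 = (536.859244, 95.080226) px
  c3 = (383.319097, 112.140207) px
Planar DLT: solve 8×8 A·h = b for H (H[2,2]=1):
  H  [+1037.15173 +97.14730 +473.20922]
  H  [-143.86283 +468.38599 +137.92911]
  H  [-0.18499 -0.23003 +1.00000]
B = K⁻¹H; ‖b₁‖=1.254666, ‖b₂‖=1.254666; λ = 2/(‖b₁‖+‖b₂‖) = 0.797025, sign → tz>0 ⇒ λ=+0.797025
r₁ = λ·B[:,0] = (+0.97312,-0.17693,-0.14744); r₂ = λ·B[:,1] = (+0.14889,+0.97171,-0.18334)
r₃ = r₁×r₂ = (+0.17571,+0.15645,+0.97193); SVD([r₁ r₂ r₃]) → R = UVᵀ:
  R  [+0.97312 +0.14889 +0.17571]
  R  [-0.17693 +0.97171 +0.15645]
  R  [-0.14744 -0.18334 +0.97193]
t = (+0.14959, -0.22143, +0.79703) m
tr R = 2.916756; θ = arccos((tr R − 1)/2) = 0.289530 rad = 16.589°
axis k = ((R−Rᵀ)₃₂, (R−Rᵀ)₁₃, (R−Rᵀ)₂₁) / (2 sinθ) = (-0.595075, +0.565937, -0.570615)
rvec = θ·k = (-0.172292, +0.163856, -0.165210)

rvec=(-0.1723, 0.1639, -0.1652) tvec=(0.1496, -0.2214, 0.7970)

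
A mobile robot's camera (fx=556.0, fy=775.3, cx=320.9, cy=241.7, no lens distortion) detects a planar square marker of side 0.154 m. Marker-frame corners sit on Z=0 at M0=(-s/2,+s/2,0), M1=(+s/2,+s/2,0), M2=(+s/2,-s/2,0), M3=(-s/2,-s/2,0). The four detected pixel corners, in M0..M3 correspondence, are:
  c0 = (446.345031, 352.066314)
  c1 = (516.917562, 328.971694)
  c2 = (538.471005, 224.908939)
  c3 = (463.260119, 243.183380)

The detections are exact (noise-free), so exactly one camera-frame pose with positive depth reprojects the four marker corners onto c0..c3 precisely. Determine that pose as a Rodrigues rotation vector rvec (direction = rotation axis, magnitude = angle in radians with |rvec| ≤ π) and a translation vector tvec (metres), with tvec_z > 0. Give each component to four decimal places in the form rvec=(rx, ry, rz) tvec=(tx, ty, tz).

Intrinsics K: fx=556.0, fy=775.3, cx=320.9, cy=241.7
Marker side s = 0.154 m; corners in marker frame (Z=0):
  M0 = (-0.0770, +0.0770, 0)
  M1 = (+0.0770, +0.0770, 0)
  M2 = (+0.0770, -0.0770, 0)
  M3 = (-0.0770, -0.0770, 0)
Detected image corners:
  c0 = (446.345031, 352.066314) px
  c1 = (516.917562, 328.971694) px
  c2 = (538.471005, 224.908939) px
  c3 = (463.260119, 243.183380) px
Planar DLT: solve 8×8 A·h = b for H (H[2,2]=1):
  H  [+666.50341 +128.76459 +491.97236]
  H  [-21.61548 +839.51630 +289.08894]
  H  [+0.39447 +0.51729 +1.00000]
B = K⁻¹H; ‖b₁‖=1.058940, ‖b₂‖=1.058940; λ = 2/(‖b₁‖+‖b₂‖) = 0.944341, sign → tz>0 ⇒ λ=+0.944341
r₁ = λ·B[:,0] = (+0.91703,-0.14246,+0.37251); r₂ = λ·B[:,1] = (-0.06324,+0.87027,+0.48850)
r₃ = r₁×r₂ = (-0.39377,-0.47153,+0.78905); SVD([r₁ r₂ r₃]) → R = UVᵀ:
  R  [+0.91703 -0.06324 -0.39377]
  R  [-0.14246 +0.87027 -0.47153]
  R  [+0.37251 +0.48850 +0.78905]
t = (+0.29056, +0.05772, +0.94434) m
tr R = 2.576348; θ = arccos((tr R − 1)/2) = 0.662960 rad = 37.985°
axis k = ((R−Rᵀ)₃₂, (R−Rᵀ)₁₃, (R−Rᵀ)₂₁) / (2 sinθ) = (+0.779939, -0.622538, -0.064356)
rvec = θ·k = (+0.517068, -0.412717, -0.042666)

rvec=(0.5171, -0.4127, -0.0427) tvec=(0.2906, 0.0577, 0.9443)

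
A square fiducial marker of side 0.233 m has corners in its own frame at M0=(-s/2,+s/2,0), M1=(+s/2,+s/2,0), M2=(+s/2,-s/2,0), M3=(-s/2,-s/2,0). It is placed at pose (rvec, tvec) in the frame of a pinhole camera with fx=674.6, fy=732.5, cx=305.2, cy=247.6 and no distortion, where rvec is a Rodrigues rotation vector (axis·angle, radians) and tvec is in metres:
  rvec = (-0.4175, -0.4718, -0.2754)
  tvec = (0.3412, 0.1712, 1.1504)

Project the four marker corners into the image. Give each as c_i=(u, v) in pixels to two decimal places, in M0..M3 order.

Intrinsics K: fx=674.6, fy=732.5, cx=305.2, cy=247.6
Marker side s = 0.233 m; corners in marker frame (Z=0):
  M0 = (-0.1165, +0.1165, 0)
  M1 = (+0.1165, +0.1165, 0)
  M2 = (+0.1165, -0.1165, 0)
  M3 = (-0.1165, -0.1165, 0)
rvec = (-0.4175, -0.4718, -0.2754), |rvec| = θ = 0.68757 rad = 39.395°
Rodrigues: sinθ=0.63466, 1−cosθ=0.22721; R = I + sinθ·[k]× + (1−cosθ)·[k]×²:
    [+0.85657 +0.34888 -0.38023]
    [-0.15954 +0.87977 +0.44782]
    [+0.49076 -0.32293 +0.80925]
t = (0.3412, 0.1712, 1.1504) m
M0: Pc = R·M0+t = (+0.28205, +0.29228, +1.05561); u = 674.6·(+0.28205)/1.05561 + 305.2 = 485.4507, v = 732.5·(+0.29228)/1.05561 + 247.6 = 450.4173
M1: Pc = R·M1+t = (+0.48163, +0.25511, +1.16995); u = 674.6·(+0.48163)/1.16995 + 305.2 = 582.9126, v = 732.5·(+0.25511)/1.16995 + 247.6 = 407.3212
M2: Pc = R·M2+t = (+0.40035, +0.05012, +1.24519); u = 674.6·(+0.40035)/1.24519 + 305.2 = 522.0926, v = 732.5·(+0.05012)/1.24519 + 247.6 = 277.0836
M3: Pc = R·M3+t = (+0.20077, +0.08729, +1.13085); u = 674.6·(+0.20077)/1.13085 + 305.2 = 424.9656, v = 732.5·(+0.08729)/1.13085 + 247.6 = 304.1432

c0=(485.45, 450.42) c1=(582.91, 407.32) c2=(522.09, 277.08) c3=(424.97, 304.14)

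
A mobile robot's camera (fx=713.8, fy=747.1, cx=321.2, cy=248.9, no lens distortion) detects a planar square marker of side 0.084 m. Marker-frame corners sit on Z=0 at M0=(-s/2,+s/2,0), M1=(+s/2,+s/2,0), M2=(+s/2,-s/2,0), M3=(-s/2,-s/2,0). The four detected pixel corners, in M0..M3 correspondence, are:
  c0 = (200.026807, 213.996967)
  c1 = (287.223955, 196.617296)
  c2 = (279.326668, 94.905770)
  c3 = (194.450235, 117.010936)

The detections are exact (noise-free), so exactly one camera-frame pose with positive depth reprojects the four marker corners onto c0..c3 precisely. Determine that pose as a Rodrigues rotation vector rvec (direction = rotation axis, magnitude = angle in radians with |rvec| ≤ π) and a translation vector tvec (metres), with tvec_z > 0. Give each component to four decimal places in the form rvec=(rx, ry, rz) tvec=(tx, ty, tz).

rvec=(-0.1470, 0.3986, -0.1194) tvec=(-0.0699, -0.0761, 0.6078)

Intrinsics K: fx=713.8, fy=747.1, cx=321.2, cy=248.9
Marker side s = 0.084 m; corners in marker frame (Z=0):
  M0 = (-0.0420, +0.0420, 0)
  M1 = (+0.0420, +0.0420, 0)
  M2 = (+0.0420, -0.0420, 0)
  M3 = (-0.0420, -0.0420, 0)
Detected image corners:
  c0 = (200.026807, 213.996967) px
  c1 = (287.223955, 196.617296) px
  c2 = (279.326668, 94.905770) px
  c3 = (194.450235, 117.010936) px
Planar DLT: solve 8×8 A·h = b for H (H[2,2]=1):
  H  [+875.03306 +14.36344 +239.09743]
  H  [-331.90592 +1139.57543 +155.32136]
  H  [-0.62040 -0.27253 +1.00000]
B = K⁻¹H; ‖b₁‖=1.645152, ‖b₂‖=1.645152; λ = 2/(‖b₁‖+‖b₂‖) = 0.607847, sign → tz>0 ⇒ λ=+0.607847
r₁ = λ·B[:,0] = (+0.91484,-0.14441,-0.37711); r₂ = λ·B[:,1] = (+0.08678,+0.98236,-0.16566)
r₃ = r₁×r₂ = (+0.39438,+0.11883,+0.91123); SVD([r₁ r₂ r₃]) → R = UVᵀ:
  R  [+0.91484 +0.08678 +0.39438]
  R  [-0.14441 +0.98236 +0.11883]
  R  [-0.37711 -0.16566 +0.91123]
t = (-0.06992, -0.07614, +0.60785) m
tr R = 2.808432; θ = arccos((tr R − 1)/2) = 0.441256 rad = 25.282°
axis k = ((R−Rᵀ)₃₂, (R−Rᵀ)₁₃, (R−Rᵀ)₂₁) / (2 sinθ) = (-0.333063, +0.903224, -0.270656)
rvec = θ·k = (-0.146966, +0.398553, -0.119428)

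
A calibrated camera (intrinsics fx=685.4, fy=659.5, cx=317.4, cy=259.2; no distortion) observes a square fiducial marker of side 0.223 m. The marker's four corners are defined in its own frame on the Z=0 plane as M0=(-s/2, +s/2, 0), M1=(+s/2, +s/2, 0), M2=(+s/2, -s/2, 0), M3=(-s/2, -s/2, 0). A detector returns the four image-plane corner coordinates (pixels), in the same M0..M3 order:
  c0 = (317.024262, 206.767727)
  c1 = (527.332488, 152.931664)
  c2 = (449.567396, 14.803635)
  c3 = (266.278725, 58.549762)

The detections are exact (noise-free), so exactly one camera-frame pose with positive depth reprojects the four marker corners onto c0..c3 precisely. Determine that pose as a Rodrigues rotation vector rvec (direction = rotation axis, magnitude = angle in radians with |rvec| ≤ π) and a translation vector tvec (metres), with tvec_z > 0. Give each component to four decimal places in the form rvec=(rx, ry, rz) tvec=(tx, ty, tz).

Intrinsics K: fx=685.4, fy=659.5, cx=317.4, cy=259.2
Marker side s = 0.223 m; corners in marker frame (Z=0):
  M0 = (-0.1115, +0.1115, 0)
  M1 = (+0.1115, +0.1115, 0)
  M2 = (+0.1115, -0.1115, 0)
  M3 = (-0.1115, -0.1115, 0)
Detected image corners:
  c0 = (317.024262, 206.767727) px
  c1 = (527.332488, 152.931664) px
  c2 = (449.567396, 14.803635) px
  c3 = (266.278725, 58.549762) px
Planar DLT: solve 8×8 A·h = b for H (H[2,2]=1):
  H  [+915.41514 +36.46929 +388.78208]
  H  [-206.81476 +571.75678 +102.83987]
  H  [+0.09558 -0.64688 +1.00000]
B = K⁻¹H; ‖b₁‖=1.341635, ‖b₂‖=1.341635; λ = 2/(‖b₁‖+‖b₂‖) = 0.745359, sign → tz>0 ⇒ λ=+0.745359
r₁ = λ·B[:,0] = (+0.96251,-0.26174,+0.07124); r₂ = λ·B[:,1] = (+0.26294,+0.83569,-0.48216)
r₃ = r₁×r₂ = (+0.06666,+0.48281,+0.87318); SVD([r₁ r₂ r₃]) → R = UVᵀ:
  R  [+0.96251 +0.26294 +0.06666]
  R  [-0.26174 +0.83569 +0.48281]
  R  [+0.07124 -0.48216 +0.87318]
t = (+0.07763, -0.17672, +0.74536) m
tr R = 2.671382; θ = arccos((tr R − 1)/2) = 0.581407 rad = 33.312°
axis k = ((R−Rᵀ)₃₂, (R−Rᵀ)₁₃, (R−Rᵀ)₂₁) / (2 sinθ) = (-0.878526, -0.004166, -0.477677)
rvec = θ·k = (-0.510781, -0.002422, -0.277725)

rvec=(-0.5108, -0.0024, -0.2777) tvec=(0.0776, -0.1767, 0.7454)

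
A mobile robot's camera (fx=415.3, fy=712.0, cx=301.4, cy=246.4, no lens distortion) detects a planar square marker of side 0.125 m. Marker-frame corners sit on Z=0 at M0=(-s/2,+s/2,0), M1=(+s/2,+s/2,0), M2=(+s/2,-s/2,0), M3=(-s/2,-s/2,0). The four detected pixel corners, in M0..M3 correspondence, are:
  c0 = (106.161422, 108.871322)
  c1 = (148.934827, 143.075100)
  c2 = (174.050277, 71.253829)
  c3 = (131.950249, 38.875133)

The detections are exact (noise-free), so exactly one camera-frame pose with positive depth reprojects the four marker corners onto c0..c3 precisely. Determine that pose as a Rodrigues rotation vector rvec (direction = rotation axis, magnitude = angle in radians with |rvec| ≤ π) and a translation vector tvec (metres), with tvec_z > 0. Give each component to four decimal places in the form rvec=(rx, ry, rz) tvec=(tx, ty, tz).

Intrinsics K: fx=415.3, fy=712.0, cx=301.4, cy=246.4
Marker side s = 0.125 m; corners in marker frame (Z=0):
  M0 = (-0.0625, +0.0625, 0)
  M1 = (+0.0625, +0.0625, 0)
  M2 = (+0.0625, -0.0625, 0)
  M3 = (-0.0625, -0.0625, 0)
Detected image corners:
  c0 = (106.161422, 108.871322) px
  c1 = (148.934827, 143.075100) px
  c2 = (174.050277, 71.253829) px
  c3 = (131.950249, 38.875133) px
Planar DLT: solve 8×8 A·h = b for H (H[2,2]=1):
  H  [+323.44680 -231.04775 +140.27823]
  H  [+255.90689 +549.52918 +89.96706]
  H  [-0.11416 -0.19541 +1.00000]
B = K⁻¹H; ‖b₁‖=0.956382, ‖b₂‖=0.956382; λ = 2/(‖b₁‖+‖b₂‖) = 1.045607, sign → tz>0 ⇒ λ=+1.045607
r₁ = λ·B[:,0] = (+0.90098,+0.41712,-0.11937); r₂ = λ·B[:,1] = (-0.43343,+0.87772,-0.20433)
r₃ = r₁×r₂ = (+0.01954,+0.23583,+0.97160); SVD([r₁ r₂ r₃]) → R = UVᵀ:
  R  [+0.90098 -0.43343 +0.01954]
  R  [+0.41712 +0.87772 +0.23583]
  R  [-0.11937 -0.20433 +0.97160]
t = (-0.40566, -0.22973, +1.04561) m
tr R = 2.750296; θ = arccos((tr R − 1)/2) = 0.505055 rad = 28.937°
axis k = ((R−Rᵀ)₃₂, (R−Rᵀ)₁₃, (R−Rᵀ)₂₁) / (2 sinθ) = (-0.454842, +0.143548, +0.878927)
rvec = θ·k = (-0.229720, +0.072500, +0.443906)

rvec=(-0.2297, 0.0725, 0.4439) tvec=(-0.4057, -0.2297, 1.0456)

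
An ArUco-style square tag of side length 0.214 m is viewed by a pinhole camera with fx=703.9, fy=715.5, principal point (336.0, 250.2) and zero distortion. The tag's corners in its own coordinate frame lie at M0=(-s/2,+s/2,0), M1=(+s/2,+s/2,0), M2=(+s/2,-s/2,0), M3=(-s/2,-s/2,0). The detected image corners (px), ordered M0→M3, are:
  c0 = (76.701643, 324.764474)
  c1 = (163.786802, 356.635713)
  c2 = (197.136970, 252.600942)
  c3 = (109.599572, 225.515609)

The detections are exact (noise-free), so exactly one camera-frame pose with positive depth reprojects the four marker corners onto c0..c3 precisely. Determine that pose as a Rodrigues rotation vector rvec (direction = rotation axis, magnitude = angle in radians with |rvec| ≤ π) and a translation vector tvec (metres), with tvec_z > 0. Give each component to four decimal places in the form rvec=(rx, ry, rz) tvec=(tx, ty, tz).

rvec=(-0.1210, 0.2863, 0.2866) tvec=(-0.4098, 0.0787, 1.4418)

Intrinsics K: fx=703.9, fy=715.5, cx=336.0, cy=250.2
Marker side s = 0.214 m; corners in marker frame (Z=0):
  M0 = (-0.1070, +0.1070, 0)
  M1 = (+0.1070, +0.1070, 0)
  M2 = (+0.1070, -0.1070, 0)
  M3 = (-0.1070, -0.1070, 0)
Detected image corners:
  c0 = (76.701643, 324.764474) px
  c1 = (163.786802, 356.635713) px
  c2 = (197.136970, 252.600942) px
  c3 = (109.599572, 225.515609) px
Planar DLT: solve 8×8 A·h = b for H (H[2,2]=1):
  H  [+380.02001 -162.06694 +135.94542]
  H  [+78.39257 +459.23888 +289.26625]
  H  [-0.20454 -0.05340 +1.00000]
B = K⁻¹H; ‖b₁‖=0.693581, ‖b₂‖=0.693581; λ = 2/(‖b₁‖+‖b₂‖) = 1.441792, sign → tz>0 ⇒ λ=+1.441792
r₁ = λ·B[:,0] = (+0.91916,+0.26109,-0.29491); r₂ = λ·B[:,1] = (-0.29521,+0.95233,-0.07698)
r₃ = r₁×r₂ = (+0.26075,+0.15782,+0.95242); SVD([r₁ r₂ r₃]) → R = UVᵀ:
  R  [+0.91916 -0.29521 +0.26075]
  R  [+0.26109 +0.95233 +0.15782]
  R  [-0.29491 -0.07698 +0.95242]
t = (-0.40977, +0.07872, +1.44179) m
tr R = 2.823907; θ = arccos((tr R − 1)/2) = 0.422775 rad = 24.223°
axis k = ((R−Rᵀ)₃₂, (R−Rᵀ)₁₃, (R−Rᵀ)₂₁) / (2 sinθ) = (-0.286145, +0.677144, +0.677936)
rvec = θ·k = (-0.120975, +0.286280, +0.286615)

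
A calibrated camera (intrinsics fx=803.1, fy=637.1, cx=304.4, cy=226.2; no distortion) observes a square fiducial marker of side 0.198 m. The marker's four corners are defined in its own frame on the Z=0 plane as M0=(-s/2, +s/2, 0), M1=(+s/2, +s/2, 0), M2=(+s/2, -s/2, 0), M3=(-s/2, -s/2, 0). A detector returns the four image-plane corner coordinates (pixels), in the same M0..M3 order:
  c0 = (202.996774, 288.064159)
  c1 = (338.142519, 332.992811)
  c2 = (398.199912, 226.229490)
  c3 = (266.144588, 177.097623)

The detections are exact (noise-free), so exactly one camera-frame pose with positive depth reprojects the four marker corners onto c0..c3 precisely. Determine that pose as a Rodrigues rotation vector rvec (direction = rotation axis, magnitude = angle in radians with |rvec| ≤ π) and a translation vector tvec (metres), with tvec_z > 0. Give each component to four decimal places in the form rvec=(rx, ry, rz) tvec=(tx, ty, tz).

rvec=(0.0228, -0.2202, 0.4232) tvec=(-0.0021, 0.0503, 1.0584)

Intrinsics K: fx=803.1, fy=637.1, cx=304.4, cy=226.2
Marker side s = 0.198 m; corners in marker frame (Z=0):
  M0 = (-0.0990, +0.0990, 0)
  M1 = (+0.0990, +0.0990, 0)
  M2 = (+0.0990, -0.0990, 0)
  M3 = (-0.0990, -0.0990, 0)
Detected image corners:
  c0 = (202.996774, 288.064159) px
  c1 = (338.142519, 332.992811) px
  c2 = (398.199912, 226.229490) px
  c3 = (266.144588, 177.097623) px
Planar DLT: solve 8×8 A·h = b for H (H[2,2]=1):
  H  [+736.42142 -317.73013 +302.79307]
  H  [+289.97127 +543.85992 +256.45160]
  H  [+0.20469 -0.02244 +1.00000]
B = K⁻¹H; ‖b₁‖=0.944856, ‖b₂‖=0.944856; λ = 2/(‖b₁‖+‖b₂‖) = 1.058362, sign → tz>0 ⇒ λ=+1.058362
r₁ = λ·B[:,0] = (+0.88838,+0.40479,+0.21664); r₂ = λ·B[:,1] = (-0.40972,+0.91190,-0.02375)
r₃ = r₁×r₂ = (-0.20717,-0.06766,+0.97596); SVD([r₁ r₂ r₃]) → R = UVᵀ:
  R  [+0.88838 -0.40972 -0.20717]
  R  [+0.40479 +0.91190 -0.06766]
  R  [+0.21664 -0.02375 +0.97596]
t = (-0.00212, +0.05025, +1.05836) m
tr R = 2.776243; θ = arccos((tr R − 1)/2) = 0.477554 rad = 27.362°
axis k = ((R−Rᵀ)₃₂, (R−Rᵀ)₁₃, (R−Rᵀ)₂₁) / (2 sinθ) = (+0.047762, -0.461055, +0.886085)
rvec = θ·k = (+0.022809, -0.220179, +0.423154)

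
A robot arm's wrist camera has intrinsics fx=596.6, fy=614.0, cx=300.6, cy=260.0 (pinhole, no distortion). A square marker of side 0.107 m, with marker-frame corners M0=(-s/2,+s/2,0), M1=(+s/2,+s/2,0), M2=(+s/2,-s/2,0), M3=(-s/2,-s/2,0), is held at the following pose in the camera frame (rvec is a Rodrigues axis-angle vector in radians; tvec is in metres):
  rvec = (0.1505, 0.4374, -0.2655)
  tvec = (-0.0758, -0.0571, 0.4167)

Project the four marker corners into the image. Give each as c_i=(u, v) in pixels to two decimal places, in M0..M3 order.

Intrinsics K: fx=596.6, fy=614.0, cx=300.6, cy=260.0
Marker side s = 0.107 m; corners in marker frame (Z=0):
  M0 = (-0.0535, +0.0535, 0)
  M1 = (+0.0535, +0.0535, 0)
  M2 = (+0.0535, -0.0535, 0)
  M3 = (-0.0535, -0.0535, 0)
rvec = (0.1505, 0.4374, -0.2655), |rvec| = θ = 0.53335 rad = 30.559°
Rodrigues: sinθ=0.50842, 1−cosθ=0.13889; R = I + sinθ·[k]× + (1−cosθ)·[k]×²:
    [+0.87217 +0.28523 +0.39745]
    [-0.22095 +0.95452 -0.20017]
    [-0.43647 +0.08676 +0.89553]
t = (-0.0758, -0.0571, 0.4167) m
M0: Pc = R·M0+t = (-0.10720, +0.00579, +0.44469); u = 596.6·(-0.10720)/0.44469 + 300.6 = 156.7789, v = 614.0·(+0.00579)/0.44469 + 260.0 = 267.9913
M1: Pc = R·M1+t = (-0.01388, -0.01785, +0.39799); u = 596.6·(-0.01388)/0.39799 + 300.6 = 279.7949, v = 614.0·(-0.01785)/0.39799 + 260.0 = 232.4561
M2: Pc = R·M2+t = (-0.04440, -0.11999, +0.38871); u = 596.6·(-0.04440)/0.38871 + 300.6 = 232.4552, v = 614.0·(-0.11999)/0.38871 + 260.0 = 70.4679
M3: Pc = R·M3+t = (-0.13772, -0.09635, +0.43541); u = 596.6·(-0.13772)/0.43541 + 300.6 = 111.8939, v = 614.0·(-0.09635)/0.43541 + 260.0 = 124.1356

c0=(156.78, 267.99) c1=(279.79, 232.46) c2=(232.46, 70.47) c3=(111.89, 124.14)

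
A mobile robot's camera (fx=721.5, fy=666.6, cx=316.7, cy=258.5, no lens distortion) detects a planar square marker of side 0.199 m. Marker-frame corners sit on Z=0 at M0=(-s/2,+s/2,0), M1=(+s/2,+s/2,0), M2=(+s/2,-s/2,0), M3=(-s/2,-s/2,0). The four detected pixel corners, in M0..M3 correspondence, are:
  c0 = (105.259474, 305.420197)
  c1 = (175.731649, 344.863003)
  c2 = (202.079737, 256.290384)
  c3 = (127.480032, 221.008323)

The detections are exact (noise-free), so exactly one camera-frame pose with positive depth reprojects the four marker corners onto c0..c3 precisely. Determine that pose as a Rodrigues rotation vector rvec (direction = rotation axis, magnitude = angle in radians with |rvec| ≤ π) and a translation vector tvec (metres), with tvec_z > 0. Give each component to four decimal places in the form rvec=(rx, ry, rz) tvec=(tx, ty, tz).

rvec=(0.1736, 0.5133, 0.3617) tvec=(-0.3215, 0.0496, 1.4022)

Intrinsics K: fx=721.5, fy=666.6, cx=316.7, cy=258.5
Marker side s = 0.199 m; corners in marker frame (Z=0):
  M0 = (-0.0995, +0.0995, 0)
  M1 = (+0.0995, +0.0995, 0)
  M2 = (+0.0995, -0.0995, 0)
  M3 = (-0.0995, -0.0995, 0)
Detected image corners:
  c0 = (105.259474, 305.420197) px
  c1 = (175.731649, 344.863003) px
  c2 = (202.079737, 256.290384) px
  c3 = (127.480032, 221.008323) px
Planar DLT: solve 8×8 A·h = b for H (H[2,2]=1):
  H  [+315.60955 -94.36326 +151.26978]
  H  [+97.98228 +484.79330 +282.07304]
  H  [-0.31911 +0.17911 +1.00000]
B = K⁻¹H; ‖b₁‖=0.713190, ‖b₂‖=0.713190; λ = 2/(‖b₁‖+‖b₂‖) = 1.402150, sign → tz>0 ⇒ λ=+1.402150
r₁ = λ·B[:,0] = (+0.80975,+0.37961,-0.44744); r₂ = λ·B[:,1] = (-0.29362,+0.92234,+0.25114)
r₃ = r₁×r₂ = (+0.50803,-0.07199,+0.85833); SVD([r₁ r₂ r₃]) → R = UVᵀ:
  R  [+0.80975 -0.29362 +0.50803]
  R  [+0.37961 +0.92234 -0.07199]
  R  [-0.44744 +0.25114 +0.85833]
t = (-0.32149, +0.04958, +1.40215) m
tr R = 2.590421; θ = arccos((tr R − 1)/2) = 0.651441 rad = 37.325°
axis k = ((R−Rᵀ)₃₂, (R−Rᵀ)₁₃, (R−Rᵀ)₂₁) / (2 sinθ) = (+0.266460, +0.787902, +0.555167)
rvec = θ·k = (+0.173583, +0.513272, +0.361659)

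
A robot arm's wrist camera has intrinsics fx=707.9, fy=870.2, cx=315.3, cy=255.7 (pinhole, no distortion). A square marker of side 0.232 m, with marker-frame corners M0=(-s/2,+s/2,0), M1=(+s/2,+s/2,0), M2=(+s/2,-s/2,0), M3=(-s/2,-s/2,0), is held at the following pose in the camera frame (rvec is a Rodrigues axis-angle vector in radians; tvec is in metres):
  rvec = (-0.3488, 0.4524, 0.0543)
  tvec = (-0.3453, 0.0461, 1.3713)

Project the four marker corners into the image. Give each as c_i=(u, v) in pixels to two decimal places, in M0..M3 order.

c0=(77.93, 354.97) c1=(174.20, 358.82) c2=(197.37, 213.51) c3=(104.36, 219.96)

Intrinsics K: fx=707.9, fy=870.2, cx=315.3, cy=255.7
Marker side s = 0.232 m; corners in marker frame (Z=0):
  M0 = (-0.1160, +0.1160, 0)
  M1 = (+0.1160, +0.1160, 0)
  M2 = (+0.1160, -0.1160, 0)
  M3 = (-0.1160, -0.1160, 0)
rvec = (-0.3488, 0.4524, 0.0543), |rvec| = θ = 0.57383 rad = 32.878°
Rodrigues: sinθ=0.54285, 1−cosθ=0.16017; R = I + sinθ·[k]× + (1−cosθ)·[k]×²:
    [+0.89901 -0.12813 +0.41877]
    [-0.02539 +0.93939 +0.34192]
    [-0.43719 -0.31802 +0.84126]
t = (-0.3453, 0.0461, 1.3713) m
M0: Pc = R·M0+t = (-0.46445, +0.15801, +1.38512); u = 707.9·(-0.46445)/1.38512 + 315.3 = 77.9330, v = 870.2·(+0.15801)/1.38512 + 255.7 = 354.9717
M1: Pc = R·M1+t = (-0.25588, +0.15212, +1.28370); u = 707.9·(-0.25588)/1.28370 + 315.3 = 174.1952, v = 870.2·(+0.15212)/1.28370 + 255.7 = 358.8226
M2: Pc = R·M2+t = (-0.22615, -0.06581, +1.35748); u = 707.9·(-0.22615)/1.35748 + 315.3 = 197.3656, v = 870.2·(-0.06581)/1.35748 + 255.7 = 213.5105
M3: Pc = R·M3+t = (-0.43472, -0.05992, +1.45890); u = 707.9·(-0.43472)/1.45890 + 315.3 = 104.3608, v = 870.2·(-0.05992)/1.45890 + 255.7 = 219.9570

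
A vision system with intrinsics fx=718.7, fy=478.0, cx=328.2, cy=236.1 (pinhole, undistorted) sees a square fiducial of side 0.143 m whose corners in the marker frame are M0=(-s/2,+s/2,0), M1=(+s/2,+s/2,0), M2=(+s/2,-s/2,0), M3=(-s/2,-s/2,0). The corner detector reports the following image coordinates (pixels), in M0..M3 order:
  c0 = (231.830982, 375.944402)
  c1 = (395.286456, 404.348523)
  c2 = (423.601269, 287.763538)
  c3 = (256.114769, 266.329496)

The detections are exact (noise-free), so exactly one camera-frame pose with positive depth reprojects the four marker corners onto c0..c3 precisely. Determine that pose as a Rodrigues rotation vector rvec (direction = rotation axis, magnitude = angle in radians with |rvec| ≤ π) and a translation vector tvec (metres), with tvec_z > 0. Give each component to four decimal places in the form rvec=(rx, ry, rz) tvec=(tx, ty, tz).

Intrinsics K: fx=718.7, fy=478.0, cx=328.2, cy=236.1
Marker side s = 0.143 m; corners in marker frame (Z=0):
  M0 = (-0.0715, +0.0715, 0)
  M1 = (+0.0715, +0.0715, 0)
  M2 = (+0.0715, -0.0715, 0)
  M3 = (-0.0715, -0.0715, 0)
Detected image corners:
  c0 = (231.830982, 375.944402) px
  c1 = (395.286456, 404.348523) px
  c2 = (423.601269, 287.763538) px
  c3 = (256.114769, 266.329496) px
Planar DLT: solve 8×8 A·h = b for H (H[2,2]=1):
  H  [+1009.15744 -151.30223 +323.93817]
  H  [+23.42977 +822.95066 +333.59117]
  H  [-0.45265 +0.09841 +1.00000]
B = K⁻¹H; ‖b₁‖=1.695294, ‖b₂‖=1.695294; λ = 2/(‖b₁‖+‖b₂‖) = 0.589868, sign → tz>0 ⇒ λ=+0.589868
r₁ = λ·B[:,0] = (+0.95019,+0.16079,-0.26700); r₂ = λ·B[:,1] = (-0.15069,+0.98688,+0.05805)
r₃ = r₁×r₂ = (+0.27283,-0.01493,+0.96195); SVD([r₁ r₂ r₃]) → R = UVᵀ:
  R  [+0.95019 -0.15069 +0.27283]
  R  [+0.16079 +0.98688 -0.01493]
  R  [-0.26700 +0.05805 +0.96195]
t = (-0.00350, +0.12031, +0.58987) m
tr R = 2.899008; θ = arccos((tr R − 1)/2) = 0.319144 rad = 18.286°
axis k = ((R−Rᵀ)₃₂, (R−Rᵀ)₁₃, (R−Rᵀ)₂₁) / (2 sinθ) = (+0.116296, +0.860279, +0.496382)
rvec = θ·k = (+0.037115, +0.274553, +0.158417)

rvec=(0.0371, 0.2746, 0.1584) tvec=(-0.0035, 0.1203, 0.5899)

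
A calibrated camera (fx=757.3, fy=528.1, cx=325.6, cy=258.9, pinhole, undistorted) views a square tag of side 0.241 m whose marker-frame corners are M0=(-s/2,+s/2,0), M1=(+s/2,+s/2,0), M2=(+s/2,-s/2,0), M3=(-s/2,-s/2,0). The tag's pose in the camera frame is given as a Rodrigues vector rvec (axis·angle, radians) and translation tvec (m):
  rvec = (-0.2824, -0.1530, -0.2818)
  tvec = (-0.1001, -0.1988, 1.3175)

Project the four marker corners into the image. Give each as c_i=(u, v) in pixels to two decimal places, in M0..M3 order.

c0=(218.39, 234.94) c1=(354.39, 211.27) c2=(313.89, 127.80) c3=(182.75, 147.53)

Intrinsics K: fx=757.3, fy=528.1, cx=325.6, cy=258.9
Marker side s = 0.241 m; corners in marker frame (Z=0):
  M0 = (-0.1205, +0.1205, 0)
  M1 = (+0.1205, +0.1205, 0)
  M2 = (+0.1205, -0.1205, 0)
  M3 = (-0.1205, -0.1205, 0)
rvec = (-0.2824, -0.1530, -0.2818), |rvec| = θ = 0.42728 rad = 24.481°
Rodrigues: sinθ=0.41440, 1−cosθ=0.08990; R = I + sinθ·[k]× + (1−cosθ)·[k]×²:
    [+0.94937 +0.29458 -0.10920]
    [-0.25203 +0.92162 +0.29512]
    [+0.18758 -0.25265 +0.94920]
t = (-0.1001, -0.1988, 1.3175) m
M0: Pc = R·M0+t = (-0.17900, -0.05738, +1.26445); u = 757.3·(-0.17900)/1.26445 + 325.6 = 218.3930, v = 528.1·(-0.05738)/1.26445 + 258.9 = 234.9372
M1: Pc = R·M1+t = (+0.04980, -0.11811, +1.30966); u = 757.3·(+0.04980)/1.30966 + 325.6 = 354.3940, v = 528.1·(-0.11811)/1.30966 + 258.9 = 211.2725
M2: Pc = R·M2+t = (-0.02120, -0.34022, +1.37055); u = 757.3·(-0.02120)/1.37055 + 325.6 = 313.8869, v = 528.1·(-0.34022)/1.37055 + 258.9 = 127.8045
M3: Pc = R·M3+t = (-0.25000, -0.27949, +1.32534); u = 757.3·(-0.25000)/1.32534 + 325.6 = 182.7525, v = 528.1·(-0.27949)/1.32534 + 258.9 = 147.5350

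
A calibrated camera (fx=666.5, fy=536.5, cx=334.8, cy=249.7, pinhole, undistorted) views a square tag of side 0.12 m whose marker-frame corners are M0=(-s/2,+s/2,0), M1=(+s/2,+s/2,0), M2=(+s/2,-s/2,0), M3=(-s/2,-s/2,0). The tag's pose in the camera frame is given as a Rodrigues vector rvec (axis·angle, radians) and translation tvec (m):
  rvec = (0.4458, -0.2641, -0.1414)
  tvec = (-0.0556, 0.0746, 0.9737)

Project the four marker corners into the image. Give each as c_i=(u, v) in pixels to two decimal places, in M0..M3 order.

Intrinsics K: fx=666.5, fy=536.5, cx=334.8, cy=249.7
Marker side s = 0.12 m; corners in marker frame (Z=0):
  M0 = (-0.0600, +0.0600, 0)
  M1 = (+0.0600, +0.0600, 0)
  M2 = (+0.0600, -0.0600, 0)
  M3 = (-0.0600, -0.0600, 0)
rvec = (0.4458, -0.2641, -0.1414), |rvec| = θ = 0.53710 rad = 30.774°
Rodrigues: sinθ=0.51165, 1−cosθ=0.14081; R = I + sinθ·[k]× + (1−cosθ)·[k]×²:
    [+0.95620 +0.07723 -0.28235]
    [-0.19217 +0.89324 -0.40645]
    [+0.22082 +0.44290 +0.86895]
t = (-0.0556, 0.0746, 0.9737) m
M0: Pc = R·M0+t = (-0.10834, +0.13972, +0.98703); u = 666.5·(-0.10834)/0.98703 + 334.8 = 261.6436, v = 536.5·(+0.13972)/0.98703 + 249.7 = 325.6474
M1: Pc = R·M1+t = (+0.00641, +0.11666, +1.01352); u = 666.5·(+0.00641)/1.01352 + 334.8 = 339.0125, v = 536.5·(+0.11666)/1.01352 + 249.7 = 311.4553
M2: Pc = R·M2+t = (-0.00286, +0.00948, +0.96037); u = 666.5·(-0.00286)/0.96037 + 334.8 = 332.8137, v = 536.5·(+0.00948)/0.96037 + 249.7 = 254.9935
M3: Pc = R·M3+t = (-0.11761, +0.03254, +0.93388); u = 666.5·(-0.11761)/0.93388 + 334.8 = 250.8658, v = 536.5·(+0.03254)/0.93388 + 249.7 = 268.3913

c0=(261.64, 325.65) c1=(339.01, 311.46) c2=(332.81, 254.99) c3=(250.87, 268.39)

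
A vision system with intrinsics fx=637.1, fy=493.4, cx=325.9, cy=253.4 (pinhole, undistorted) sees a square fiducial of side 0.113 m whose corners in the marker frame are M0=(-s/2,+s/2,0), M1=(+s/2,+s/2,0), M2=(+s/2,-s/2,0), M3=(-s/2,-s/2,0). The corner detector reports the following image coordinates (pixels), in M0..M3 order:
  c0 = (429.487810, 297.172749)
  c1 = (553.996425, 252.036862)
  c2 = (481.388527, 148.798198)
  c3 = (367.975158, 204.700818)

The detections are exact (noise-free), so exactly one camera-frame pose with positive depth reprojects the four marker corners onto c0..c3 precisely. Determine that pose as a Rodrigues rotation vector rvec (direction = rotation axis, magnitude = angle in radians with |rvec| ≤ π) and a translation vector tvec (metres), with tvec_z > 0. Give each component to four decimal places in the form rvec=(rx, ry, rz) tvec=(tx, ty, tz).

rvec=(0.0319, 0.5968, -0.4822) tvec=(0.1016, -0.0274, 0.5047)

Intrinsics K: fx=637.1, fy=493.4, cx=325.9, cy=253.4
Marker side s = 0.113 m; corners in marker frame (Z=0):
  M0 = (-0.0565, +0.0565, 0)
  M1 = (+0.0565, +0.0565, 0)
  M2 = (+0.0565, -0.0565, 0)
  M3 = (-0.0565, -0.0565, 0)
Detected image corners:
  c0 = (429.487810, 297.172749) px
  c1 = (553.996425, 252.036862) px
  c2 = (481.388527, 148.798198) px
  c3 = (367.975158, 204.700818) px
Planar DLT: solve 8×8 A·h = b for H (H[2,2]=1):
  H  [+555.33833 +492.31275 +454.16244]
  H  [-692.34165 +814.72520 +226.63253]
  H  [-1.08426 -0.21417 +1.00000]
B = K⁻¹H; ‖b₁‖=1.981482, ‖b₂‖=1.981482; λ = 2/(‖b₁‖+‖b₂‖) = 0.504673, sign → tz>0 ⇒ λ=+0.504673
r₁ = λ·B[:,0] = (+0.71982,-0.42713,-0.54720); r₂ = λ·B[:,1] = (+0.44527,+0.88885,-0.10808)
r₃ = r₁×r₂ = (+0.53254,-0.16585,+0.83000); SVD([r₁ r₂ r₃]) → R = UVᵀ:
  R  [+0.71982 +0.44527 +0.53254]
  R  [-0.42713 +0.88885 -0.16585]
  R  [-0.54720 -0.10808 +0.83000]
t = (+0.10160, -0.02738, +0.50467) m
tr R = 2.438663; θ = arccos((tr R − 1)/2) = 0.767957 rad = 44.001°
axis k = ((R−Rᵀ)₃₂, (R−Rᵀ)₁₃, (R−Rᵀ)₂₁) / (2 sinθ) = (+0.041578, +0.777160, -0.627928)
rvec = θ·k = (+0.031930, +0.596826, -0.482221)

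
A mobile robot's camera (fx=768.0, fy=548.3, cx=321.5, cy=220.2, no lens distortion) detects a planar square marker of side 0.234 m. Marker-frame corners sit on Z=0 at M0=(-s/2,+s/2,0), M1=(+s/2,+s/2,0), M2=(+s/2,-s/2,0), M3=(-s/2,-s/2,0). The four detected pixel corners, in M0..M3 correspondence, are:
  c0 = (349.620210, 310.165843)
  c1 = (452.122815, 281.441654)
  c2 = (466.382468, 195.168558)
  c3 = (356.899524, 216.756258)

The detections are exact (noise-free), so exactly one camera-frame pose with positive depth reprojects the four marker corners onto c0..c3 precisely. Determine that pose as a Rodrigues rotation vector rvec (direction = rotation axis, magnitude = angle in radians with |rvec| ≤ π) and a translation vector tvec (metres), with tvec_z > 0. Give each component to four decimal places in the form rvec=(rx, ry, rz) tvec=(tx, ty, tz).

rvec=(0.4215, -0.6262, -0.1037) tvec=(0.1442, 0.0735, 1.2695)

Intrinsics K: fx=768.0, fy=548.3, cx=321.5, cy=220.2
Marker side s = 0.234 m; corners in marker frame (Z=0):
  M0 = (-0.1170, +0.1170, 0)
  M1 = (+0.1170, +0.1170, 0)
  M2 = (+0.1170, -0.1170, 0)
  M3 = (-0.1170, -0.1170, 0)
Detected image corners:
  c0 = (349.620210, 310.165843) px
  c1 = (452.122815, 281.441654) px
  c2 = (466.382468, 195.168558) px
  c3 = (356.899524, 216.756258) px
Planar DLT: solve 8×8 A·h = b for H (H[2,2]=1):
  H  [+627.29265 +85.33248 +408.72083]
  H  [-0.07519 +464.75191 +251.95859]
  H  [+0.43052 +0.32518 +1.00000]
B = K⁻¹H; ‖b₁‖=0.787718, ‖b₂‖=0.787718; λ = 2/(‖b₁‖+‖b₂‖) = 1.269490, sign → tz>0 ⇒ λ=+1.269490
r₁ = λ·B[:,0] = (+0.80811,-0.21967,+0.54653); r₂ = λ·B[:,1] = (-0.03176,+0.91026,+0.41282)
r₃ = r₁×r₂ = (-0.58817,-0.35096,+0.72862); SVD([r₁ r₂ r₃]) → R = UVᵀ:
  R  [+0.80811 -0.03176 -0.58817]
  R  [-0.21967 +0.91026 -0.35096]
  R  [+0.54653 +0.41282 +0.72862]
t = (+0.14417, +0.07353, +1.26949) m
tr R = 2.446991; θ = arccos((tr R − 1)/2) = 0.761944 rad = 43.656°
axis k = ((R−Rᵀ)₃₂, (R−Rᵀ)₁₃, (R−Rᵀ)₂₁) / (2 sinθ) = (+0.553196, -0.821859, -0.136099)
rvec = θ·k = (+0.421504, -0.626210, -0.103699)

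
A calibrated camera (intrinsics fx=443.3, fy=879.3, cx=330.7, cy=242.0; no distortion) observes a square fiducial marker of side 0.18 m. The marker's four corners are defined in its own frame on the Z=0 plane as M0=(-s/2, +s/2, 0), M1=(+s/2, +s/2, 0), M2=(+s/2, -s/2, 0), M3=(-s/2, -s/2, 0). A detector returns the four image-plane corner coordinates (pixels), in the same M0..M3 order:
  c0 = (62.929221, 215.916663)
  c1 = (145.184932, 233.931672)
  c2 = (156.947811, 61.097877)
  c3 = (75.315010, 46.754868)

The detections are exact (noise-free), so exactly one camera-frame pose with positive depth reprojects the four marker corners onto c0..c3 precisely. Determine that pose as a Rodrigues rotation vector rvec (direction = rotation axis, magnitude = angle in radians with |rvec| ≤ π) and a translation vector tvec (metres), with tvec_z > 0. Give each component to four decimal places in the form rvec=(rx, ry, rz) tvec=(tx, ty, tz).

rvec=(-0.0596, 0.1010, 0.1088) tvec=(-0.4550, -0.1070, 0.9128)

Intrinsics K: fx=443.3, fy=879.3, cx=330.7, cy=242.0
Marker side s = 0.18 m; corners in marker frame (Z=0):
  M0 = (-0.0900, +0.0900, 0)
  M1 = (+0.0900, +0.0900, 0)
  M2 = (+0.0900, -0.0900, 0)
  M3 = (-0.0900, -0.0900, 0)
Detected image corners:
  c0 = (62.929221, 215.916663) px
  c1 = (145.184932, 233.931672) px
  c2 = (156.947811, 61.097877) px
  c3 = (75.315010, 46.754868) px
Planar DLT: solve 8×8 A·h = b for H (H[2,2]=1):
  H  [+442.71691 -73.59153 +109.70696]
  H  [+73.97398 +941.65901 +138.88857]
  H  [-0.11372 -0.05899 +1.00000]
B = K⁻¹H; ‖b₁‖=1.095567, ‖b₂‖=1.095567; λ = 2/(‖b₁‖+‖b₂‖) = 0.912769, sign → tz>0 ⇒ λ=+0.912769
r₁ = λ·B[:,0] = (+0.98900,+0.10536,-0.10380); r₂ = λ·B[:,1] = (-0.11136,+0.99232,-0.05384)
r₃ = r₁×r₂ = (+0.09733,+0.06481,+0.99314); SVD([r₁ r₂ r₃]) → R = UVᵀ:
  R  [+0.98900 -0.11136 +0.09733]
  R  [+0.10536 +0.99232 +0.06481]
  R  [-0.10380 -0.05384 +0.99314]
t = (-0.45503, -0.10704, +0.91277) m
tr R = 2.974463; θ = arccos((tr R − 1)/2) = 0.159975 rad = 9.166°
axis k = ((R−Rᵀ)₃₂, (R−Rᵀ)₁₃, (R−Rᵀ)₂₁) / (2 sinθ) = (-0.372429, +0.631313, +0.680250)
rvec = θ·k = (-0.059579, +0.100994, +0.108823)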